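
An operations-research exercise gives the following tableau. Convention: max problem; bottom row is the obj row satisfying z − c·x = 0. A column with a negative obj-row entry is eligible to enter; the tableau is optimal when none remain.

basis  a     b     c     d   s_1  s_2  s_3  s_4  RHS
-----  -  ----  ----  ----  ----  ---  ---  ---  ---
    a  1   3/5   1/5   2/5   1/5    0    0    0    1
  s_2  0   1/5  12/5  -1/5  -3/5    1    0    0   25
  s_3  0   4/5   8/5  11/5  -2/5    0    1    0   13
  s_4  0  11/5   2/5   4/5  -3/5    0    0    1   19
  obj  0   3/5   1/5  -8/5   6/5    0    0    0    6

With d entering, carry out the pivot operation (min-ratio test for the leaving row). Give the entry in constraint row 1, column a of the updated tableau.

5/2

Ratio test on column d — row 1: 1/(2/5) = 5/2; row 2: entry -1/5 ≤ 0; row 3: 13/(11/5) = 65/11; row 4: 19/(4/5) = 95/4. Minimum is 5/2 at row 1 (a leaves); pivot element 2/5.
Divide row 1 by 2/5; eliminate column d from the other rows.
In the new row 1, the a entry is the old entry divided by the pivot: 1/(2/5) = 5/2.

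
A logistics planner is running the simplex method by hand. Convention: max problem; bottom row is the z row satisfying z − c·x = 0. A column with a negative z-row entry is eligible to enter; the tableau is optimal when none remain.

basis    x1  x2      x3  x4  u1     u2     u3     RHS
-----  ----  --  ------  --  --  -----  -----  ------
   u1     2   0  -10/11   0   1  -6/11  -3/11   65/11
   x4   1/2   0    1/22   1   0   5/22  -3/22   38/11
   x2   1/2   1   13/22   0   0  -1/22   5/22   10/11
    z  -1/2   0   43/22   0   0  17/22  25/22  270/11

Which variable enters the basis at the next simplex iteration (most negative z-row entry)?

Negative z-row entries: x1: -1/2.
The most negative is -1/2 in column x1, so x1 enters.

x1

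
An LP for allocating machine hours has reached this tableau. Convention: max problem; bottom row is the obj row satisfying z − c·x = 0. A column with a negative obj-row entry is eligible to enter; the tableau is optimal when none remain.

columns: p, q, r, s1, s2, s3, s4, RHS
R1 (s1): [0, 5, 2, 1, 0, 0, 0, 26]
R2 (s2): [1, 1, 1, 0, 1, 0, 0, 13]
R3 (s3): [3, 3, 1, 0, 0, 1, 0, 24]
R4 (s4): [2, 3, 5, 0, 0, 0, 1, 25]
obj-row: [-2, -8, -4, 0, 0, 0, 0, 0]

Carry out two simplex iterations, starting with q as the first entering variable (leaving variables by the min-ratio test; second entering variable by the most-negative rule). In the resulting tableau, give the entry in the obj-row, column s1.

Ratio test on column q — row 1: 26/5 = 26/5; row 2: 13/1 = 13; row 3: 24/3 = 8; row 4: 25/3 = 25/3. Minimum is 26/5 at row 1 (s1 leaves); pivot element 5.
Divide row 1 by 5; eliminate column q from the other rows.
Second iteration: most negative obj-row entry is -2 in column p, so p enters.
Ratio test on column p — row 1: entry 0 ≤ 0; row 2: (39/5)/1 = 39/5; row 3: (42/5)/3 = 14/5; row 4: (47/5)/2 = 47/10. Minimum is 14/5 at row 3 (s3 leaves); pivot element 3.
Divide row 3 by 3; eliminate column p from the other rows.
After both pivots, the entry at the obj-row, column s1 is 6/5.

6/5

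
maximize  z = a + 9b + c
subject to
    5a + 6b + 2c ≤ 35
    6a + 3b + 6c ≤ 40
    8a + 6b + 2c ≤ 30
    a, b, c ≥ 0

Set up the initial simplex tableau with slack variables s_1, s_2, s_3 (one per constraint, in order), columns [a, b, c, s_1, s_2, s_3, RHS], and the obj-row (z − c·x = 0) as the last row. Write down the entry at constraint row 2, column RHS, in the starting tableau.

40

The RHS of constraint 2 is b_2 = 40.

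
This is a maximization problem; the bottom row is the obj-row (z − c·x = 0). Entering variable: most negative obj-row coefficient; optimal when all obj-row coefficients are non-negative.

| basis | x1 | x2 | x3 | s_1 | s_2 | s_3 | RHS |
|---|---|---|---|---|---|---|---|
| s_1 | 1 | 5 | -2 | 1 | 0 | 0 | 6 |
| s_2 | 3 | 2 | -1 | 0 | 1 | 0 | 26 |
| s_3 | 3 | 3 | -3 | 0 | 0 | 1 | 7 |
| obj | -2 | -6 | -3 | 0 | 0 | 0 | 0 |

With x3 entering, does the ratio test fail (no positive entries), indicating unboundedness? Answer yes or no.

Every constraint-row entry in column x3 is ≤ 0, so increasing x3 is unbounded.

yes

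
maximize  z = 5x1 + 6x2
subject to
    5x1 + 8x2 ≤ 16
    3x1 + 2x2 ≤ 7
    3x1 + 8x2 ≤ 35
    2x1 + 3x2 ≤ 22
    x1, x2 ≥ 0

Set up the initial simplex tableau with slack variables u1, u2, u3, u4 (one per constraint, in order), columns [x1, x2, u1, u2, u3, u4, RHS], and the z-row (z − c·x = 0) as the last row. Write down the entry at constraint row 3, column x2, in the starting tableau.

Constraint 3 has coefficient 8 on x2.

8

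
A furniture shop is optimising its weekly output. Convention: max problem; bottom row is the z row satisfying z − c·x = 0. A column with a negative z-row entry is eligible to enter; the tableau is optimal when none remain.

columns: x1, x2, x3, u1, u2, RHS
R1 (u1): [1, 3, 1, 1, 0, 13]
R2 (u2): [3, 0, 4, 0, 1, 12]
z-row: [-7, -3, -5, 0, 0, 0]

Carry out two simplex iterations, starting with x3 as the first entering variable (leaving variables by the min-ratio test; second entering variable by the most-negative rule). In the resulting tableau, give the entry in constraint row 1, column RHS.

9

Ratio test on column x3 — row 1: 13/1 = 13; row 2: 12/4 = 3. Minimum is 3 at row 2 (u2 leaves); pivot element 4.
Divide row 2 by 4; eliminate column x3 from the other rows.
Second iteration: most negative z-row entry is -13/4 in column x1, so x1 enters.
Ratio test on column x1 — row 1: 10/(1/4) = 40; row 2: 3/(3/4) = 4. Minimum is 4 at row 2 (x3 leaves); pivot element 3/4.
Divide row 2 by 3/4; eliminate column x1 from the other rows.
After both pivots, the entry at constraint row 1, column RHS is 9.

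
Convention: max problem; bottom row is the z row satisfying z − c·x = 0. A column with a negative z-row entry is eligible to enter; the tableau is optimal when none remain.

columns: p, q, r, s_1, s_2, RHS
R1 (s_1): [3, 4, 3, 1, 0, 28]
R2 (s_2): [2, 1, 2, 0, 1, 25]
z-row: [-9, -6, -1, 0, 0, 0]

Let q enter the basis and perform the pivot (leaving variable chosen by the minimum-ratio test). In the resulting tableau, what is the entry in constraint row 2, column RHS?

18

Ratio test on column q — row 1: 28/4 = 7; row 2: 25/1 = 25. Minimum is 7 at row 1 (s_1 leaves); pivot element 4.
Divide row 1 by 4; eliminate column q from the other rows.
Row 2 update in column RHS: 25 − 1·7 = 18.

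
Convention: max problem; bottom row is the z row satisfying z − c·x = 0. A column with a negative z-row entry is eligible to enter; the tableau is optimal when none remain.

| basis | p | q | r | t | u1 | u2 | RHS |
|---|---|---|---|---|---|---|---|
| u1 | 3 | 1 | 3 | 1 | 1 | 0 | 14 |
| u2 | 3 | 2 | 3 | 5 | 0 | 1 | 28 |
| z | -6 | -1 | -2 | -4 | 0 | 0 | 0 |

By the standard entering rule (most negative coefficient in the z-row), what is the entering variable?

Negative z-row entries: p: -6, q: -1, r: -2, t: -4.
The most negative is -6 in column p, so p enters.

p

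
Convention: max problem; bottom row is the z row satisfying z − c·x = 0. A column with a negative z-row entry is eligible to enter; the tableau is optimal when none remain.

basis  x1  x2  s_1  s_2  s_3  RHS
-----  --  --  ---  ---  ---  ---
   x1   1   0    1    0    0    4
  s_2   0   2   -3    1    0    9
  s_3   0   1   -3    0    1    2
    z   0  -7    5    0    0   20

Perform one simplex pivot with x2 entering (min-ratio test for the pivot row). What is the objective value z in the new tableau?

Ratio test on column x2 — row 1: entry 0 ≤ 0; row 2: 9/2 = 9/2; row 3: 2/1 = 2. Minimum is 2 at row 3 (s_3 leaves); pivot element 1.
Pivot on row 3; the z-row RHS becomes 20 − (-7)·2 = 34.

34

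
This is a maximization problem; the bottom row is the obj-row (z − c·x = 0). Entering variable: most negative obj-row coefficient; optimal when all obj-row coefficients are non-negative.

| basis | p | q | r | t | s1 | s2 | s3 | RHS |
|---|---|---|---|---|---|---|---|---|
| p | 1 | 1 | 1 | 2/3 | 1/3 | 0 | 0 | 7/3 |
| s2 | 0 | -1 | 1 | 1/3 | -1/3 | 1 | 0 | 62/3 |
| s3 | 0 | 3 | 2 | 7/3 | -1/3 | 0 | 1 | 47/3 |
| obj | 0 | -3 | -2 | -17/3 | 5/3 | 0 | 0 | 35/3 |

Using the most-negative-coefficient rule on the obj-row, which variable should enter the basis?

t

Negative obj-row entries: q: -3, r: -2, t: -17/3.
The most negative is -17/3 in column t, so t enters.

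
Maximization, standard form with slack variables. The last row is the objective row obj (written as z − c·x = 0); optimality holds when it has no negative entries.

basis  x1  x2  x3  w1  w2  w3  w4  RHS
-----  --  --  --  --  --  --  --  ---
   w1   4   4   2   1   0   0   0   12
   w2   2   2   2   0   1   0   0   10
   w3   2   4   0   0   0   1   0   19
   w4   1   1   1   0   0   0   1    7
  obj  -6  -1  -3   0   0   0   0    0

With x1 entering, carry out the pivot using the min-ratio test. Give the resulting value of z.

18

Ratio test on column x1 — row 1: 12/4 = 3; row 2: 10/2 = 5; row 3: 19/2 = 19/2; row 4: 7/1 = 7. Minimum is 3 at row 1 (w1 leaves); pivot element 4.
Pivot on row 1; the obj-row RHS becomes 0 − (-6)·3 = 18.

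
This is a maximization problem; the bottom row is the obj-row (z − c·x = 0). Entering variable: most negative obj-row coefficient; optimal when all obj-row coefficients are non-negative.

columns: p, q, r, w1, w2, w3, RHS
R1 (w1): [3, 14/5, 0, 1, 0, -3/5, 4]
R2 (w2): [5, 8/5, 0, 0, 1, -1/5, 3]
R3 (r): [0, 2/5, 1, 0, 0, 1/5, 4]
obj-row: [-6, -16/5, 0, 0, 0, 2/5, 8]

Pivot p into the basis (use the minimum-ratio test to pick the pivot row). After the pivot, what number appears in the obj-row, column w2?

6/5

Ratio test on column p — row 1: 4/3 = 4/3; row 2: 3/5 = 3/5; row 3: entry 0 ≤ 0. Minimum is 3/5 at row 2 (w2 leaves); pivot element 5.
Divide row 2 by 5; eliminate column p from the other rows.
obj-row update in column w2: 0 − (-6)·(1/5) = 6/5.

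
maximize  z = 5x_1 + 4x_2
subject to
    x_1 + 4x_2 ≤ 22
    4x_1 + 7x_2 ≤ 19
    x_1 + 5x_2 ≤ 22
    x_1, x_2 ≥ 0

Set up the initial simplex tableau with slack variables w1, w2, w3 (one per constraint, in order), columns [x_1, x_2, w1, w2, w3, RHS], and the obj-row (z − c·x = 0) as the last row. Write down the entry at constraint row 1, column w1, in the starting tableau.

1

Slack w1 belongs to constraint 1; its column is the unit vector e_1, so the entry in row 1 is 1.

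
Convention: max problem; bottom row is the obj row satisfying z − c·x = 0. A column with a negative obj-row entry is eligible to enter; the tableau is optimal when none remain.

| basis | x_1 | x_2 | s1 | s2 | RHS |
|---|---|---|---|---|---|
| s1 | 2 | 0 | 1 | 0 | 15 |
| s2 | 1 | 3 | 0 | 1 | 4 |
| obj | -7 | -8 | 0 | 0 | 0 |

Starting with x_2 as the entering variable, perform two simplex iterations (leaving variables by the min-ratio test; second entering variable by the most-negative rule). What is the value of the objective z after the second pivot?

Ratio test on column x_2 — row 1: entry 0 ≤ 0; row 2: 4/3 = 4/3. Minimum is 4/3 at row 2 (s2 leaves); pivot element 3.
Pivot on row 2; the obj-row RHS becomes 0 − (-8)·(4/3) = 32/3.
Next entering variable (most negative obj-row entry -13/3): x_1.
Ratio test on column x_1 — row 1: 15/2 = 15/2; row 2: (4/3)/(1/3) = 4. Minimum is 4 at row 2 (x_2 leaves); pivot element 1/3.
After the second pivot the obj-row RHS is 32/3 − (-13/3)·4 = 28.

28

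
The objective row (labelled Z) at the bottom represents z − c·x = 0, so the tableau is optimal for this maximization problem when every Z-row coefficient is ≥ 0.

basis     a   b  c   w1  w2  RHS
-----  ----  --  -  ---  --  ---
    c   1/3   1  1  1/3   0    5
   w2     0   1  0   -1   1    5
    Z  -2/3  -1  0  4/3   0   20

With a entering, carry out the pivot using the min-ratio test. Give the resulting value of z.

Ratio test on column a — row 1: 5/(1/3) = 15; row 2: entry 0 ≤ 0. Minimum is 15 at row 1 (c leaves); pivot element 1/3.
Pivot on row 1; the Z-row RHS becomes 20 − (-2/3)·15 = 30.

30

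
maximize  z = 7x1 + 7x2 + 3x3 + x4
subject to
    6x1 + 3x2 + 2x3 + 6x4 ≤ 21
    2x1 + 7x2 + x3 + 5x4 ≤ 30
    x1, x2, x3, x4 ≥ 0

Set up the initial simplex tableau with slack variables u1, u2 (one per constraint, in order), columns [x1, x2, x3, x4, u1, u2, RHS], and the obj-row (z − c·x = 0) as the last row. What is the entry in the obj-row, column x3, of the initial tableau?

-3

The obj-row carries the negated objective coefficients: the x3 entry is -3.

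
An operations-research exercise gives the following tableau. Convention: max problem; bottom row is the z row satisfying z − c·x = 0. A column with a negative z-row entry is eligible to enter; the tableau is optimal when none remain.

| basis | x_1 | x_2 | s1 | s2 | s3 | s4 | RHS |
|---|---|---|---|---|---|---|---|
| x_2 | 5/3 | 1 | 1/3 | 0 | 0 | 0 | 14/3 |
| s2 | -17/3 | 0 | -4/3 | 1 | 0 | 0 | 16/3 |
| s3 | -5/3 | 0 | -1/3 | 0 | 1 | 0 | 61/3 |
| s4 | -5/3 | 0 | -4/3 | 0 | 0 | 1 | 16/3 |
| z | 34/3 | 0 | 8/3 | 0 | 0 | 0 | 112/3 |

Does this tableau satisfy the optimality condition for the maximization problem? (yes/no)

yes

Every z-row coefficient is ≥ 0, so the tableau is optimal.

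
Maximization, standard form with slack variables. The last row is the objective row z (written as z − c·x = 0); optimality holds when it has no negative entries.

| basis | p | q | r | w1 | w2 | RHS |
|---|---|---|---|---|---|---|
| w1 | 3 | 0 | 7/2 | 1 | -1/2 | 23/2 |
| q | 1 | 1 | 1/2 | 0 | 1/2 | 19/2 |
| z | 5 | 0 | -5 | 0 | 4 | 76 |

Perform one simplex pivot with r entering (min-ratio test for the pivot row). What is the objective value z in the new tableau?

Ratio test on column r — row 1: (23/2)/(7/2) = 23/7; row 2: (19/2)/(1/2) = 19. Minimum is 23/7 at row 1 (w1 leaves); pivot element 7/2.
Pivot on row 1; the z-row RHS becomes 76 − (-5)·(23/7) = 647/7.

647/7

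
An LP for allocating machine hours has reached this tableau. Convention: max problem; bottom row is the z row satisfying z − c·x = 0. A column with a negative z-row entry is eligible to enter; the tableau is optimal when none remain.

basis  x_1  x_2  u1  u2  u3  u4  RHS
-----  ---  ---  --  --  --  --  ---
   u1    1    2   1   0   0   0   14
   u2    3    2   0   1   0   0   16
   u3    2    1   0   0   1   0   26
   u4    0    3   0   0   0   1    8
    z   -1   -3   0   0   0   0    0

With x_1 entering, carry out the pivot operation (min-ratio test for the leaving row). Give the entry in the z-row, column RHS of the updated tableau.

Ratio test on column x_1 — row 1: 14/1 = 14; row 2: 16/3 = 16/3; row 3: 26/2 = 13; row 4: entry 0 ≤ 0. Minimum is 16/3 at row 2 (u2 leaves); pivot element 3.
Divide row 2 by 3; eliminate column x_1 from the other rows.
z-row update in column RHS: 0 − (-1)·(16/3) = 16/3.

16/3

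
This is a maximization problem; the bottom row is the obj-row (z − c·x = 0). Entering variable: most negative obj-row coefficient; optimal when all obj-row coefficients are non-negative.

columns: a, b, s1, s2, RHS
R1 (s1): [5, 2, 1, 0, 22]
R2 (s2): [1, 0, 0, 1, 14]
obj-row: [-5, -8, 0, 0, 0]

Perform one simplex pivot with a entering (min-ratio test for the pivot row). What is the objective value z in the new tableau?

Ratio test on column a — row 1: 22/5 = 22/5; row 2: 14/1 = 14. Minimum is 22/5 at row 1 (s1 leaves); pivot element 5.
Pivot on row 1; the obj-row RHS becomes 0 − (-5)·(22/5) = 22.

22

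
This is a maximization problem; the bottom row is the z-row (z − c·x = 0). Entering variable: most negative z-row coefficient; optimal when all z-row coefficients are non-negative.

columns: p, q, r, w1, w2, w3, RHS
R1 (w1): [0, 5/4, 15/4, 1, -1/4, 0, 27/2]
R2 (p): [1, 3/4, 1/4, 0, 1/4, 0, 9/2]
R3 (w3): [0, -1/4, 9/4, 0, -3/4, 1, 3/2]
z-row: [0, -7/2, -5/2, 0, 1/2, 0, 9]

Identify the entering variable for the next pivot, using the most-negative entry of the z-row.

Negative z-row entries: q: -7/2, r: -5/2.
The most negative is -7/2 in column q, so q enters.

q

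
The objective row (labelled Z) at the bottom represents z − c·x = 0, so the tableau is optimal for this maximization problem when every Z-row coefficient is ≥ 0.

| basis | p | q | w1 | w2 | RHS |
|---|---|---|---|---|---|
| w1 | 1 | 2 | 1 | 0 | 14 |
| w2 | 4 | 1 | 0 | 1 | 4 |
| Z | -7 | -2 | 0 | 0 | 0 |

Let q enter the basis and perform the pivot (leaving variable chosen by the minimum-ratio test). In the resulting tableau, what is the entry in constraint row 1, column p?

-7

Ratio test on column q — row 1: 14/2 = 7; row 2: 4/1 = 4. Minimum is 4 at row 2 (w2 leaves); pivot element 1.
Divide row 2 by 1; eliminate column q from the other rows.
Row 1 update in column p: 1 − 2·4 = -7.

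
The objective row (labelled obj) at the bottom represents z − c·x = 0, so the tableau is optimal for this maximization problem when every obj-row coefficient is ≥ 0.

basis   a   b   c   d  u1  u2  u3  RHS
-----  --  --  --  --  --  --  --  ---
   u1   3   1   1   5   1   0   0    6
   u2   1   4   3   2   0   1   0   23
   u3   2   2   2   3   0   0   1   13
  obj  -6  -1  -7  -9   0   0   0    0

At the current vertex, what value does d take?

0

d is not in the basis, so in the current basic feasible solution d = 0.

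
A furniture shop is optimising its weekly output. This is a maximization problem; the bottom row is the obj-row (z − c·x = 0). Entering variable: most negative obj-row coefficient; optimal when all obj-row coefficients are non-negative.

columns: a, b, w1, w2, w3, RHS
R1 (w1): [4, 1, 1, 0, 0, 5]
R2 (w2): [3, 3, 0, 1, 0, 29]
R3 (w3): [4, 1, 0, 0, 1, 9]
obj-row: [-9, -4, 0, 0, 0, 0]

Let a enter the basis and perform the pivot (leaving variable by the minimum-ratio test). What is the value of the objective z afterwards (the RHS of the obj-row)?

Ratio test on column a — row 1: 5/4 = 5/4; row 2: 29/3 = 29/3; row 3: 9/4 = 9/4. Minimum is 5/4 at row 1 (w1 leaves); pivot element 4.
Pivot on row 1; the obj-row RHS becomes 0 − (-9)·(5/4) = 45/4.

45/4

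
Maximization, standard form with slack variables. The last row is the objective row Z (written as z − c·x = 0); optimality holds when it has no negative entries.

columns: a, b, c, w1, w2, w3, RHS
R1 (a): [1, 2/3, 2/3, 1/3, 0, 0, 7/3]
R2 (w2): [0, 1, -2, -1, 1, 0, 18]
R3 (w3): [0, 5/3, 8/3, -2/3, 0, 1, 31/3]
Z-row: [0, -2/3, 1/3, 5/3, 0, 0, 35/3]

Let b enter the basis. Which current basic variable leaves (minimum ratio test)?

Column b entries and ratios — a: (7/3)/(2/3) = 7/2; w2: 18/1 = 18; w3: (31/3)/(5/3) = 31/5.
Smallest ratio is 7/2 in the row of a, so a leaves.

a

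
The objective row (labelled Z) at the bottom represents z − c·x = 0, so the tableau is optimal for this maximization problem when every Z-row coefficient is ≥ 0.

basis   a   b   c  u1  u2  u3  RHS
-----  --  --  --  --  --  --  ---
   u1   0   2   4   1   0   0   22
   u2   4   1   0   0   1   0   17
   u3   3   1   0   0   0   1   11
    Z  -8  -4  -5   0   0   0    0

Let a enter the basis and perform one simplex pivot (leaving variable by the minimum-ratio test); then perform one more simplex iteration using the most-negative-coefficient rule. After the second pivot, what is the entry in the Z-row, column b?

Ratio test on column a — row 1: entry 0 ≤ 0; row 2: 17/4 = 17/4; row 3: 11/3 = 11/3. Minimum is 11/3 at row 3 (u3 leaves); pivot element 3.
Divide row 3 by 3; eliminate column a from the other rows.
Second iteration: most negative Z-row entry is -5 in column c, so c enters.
Ratio test on column c — row 1: 22/4 = 11/2; row 2: entry 0 ≤ 0; row 3: entry 0 ≤ 0. Minimum is 11/2 at row 1 (u1 leaves); pivot element 4.
Divide row 1 by 4; eliminate column c from the other rows.
After both pivots, the entry at the Z-row, column b is 7/6.

7/6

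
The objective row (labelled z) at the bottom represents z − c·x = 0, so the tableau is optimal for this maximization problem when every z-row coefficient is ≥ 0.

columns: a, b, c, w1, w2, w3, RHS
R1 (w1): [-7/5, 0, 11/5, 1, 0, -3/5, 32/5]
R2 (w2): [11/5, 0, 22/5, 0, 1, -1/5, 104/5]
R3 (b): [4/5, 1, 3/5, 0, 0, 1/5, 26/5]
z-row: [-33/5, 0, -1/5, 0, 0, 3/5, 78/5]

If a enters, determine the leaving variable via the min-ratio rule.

b

Column a entries and ratios — w1: -7/5 ≤ 0, skip; w2: (104/5)/(11/5) = 104/11; b: (26/5)/(4/5) = 13/2.
Smallest ratio is 13/2 in the row of b, so b leaves.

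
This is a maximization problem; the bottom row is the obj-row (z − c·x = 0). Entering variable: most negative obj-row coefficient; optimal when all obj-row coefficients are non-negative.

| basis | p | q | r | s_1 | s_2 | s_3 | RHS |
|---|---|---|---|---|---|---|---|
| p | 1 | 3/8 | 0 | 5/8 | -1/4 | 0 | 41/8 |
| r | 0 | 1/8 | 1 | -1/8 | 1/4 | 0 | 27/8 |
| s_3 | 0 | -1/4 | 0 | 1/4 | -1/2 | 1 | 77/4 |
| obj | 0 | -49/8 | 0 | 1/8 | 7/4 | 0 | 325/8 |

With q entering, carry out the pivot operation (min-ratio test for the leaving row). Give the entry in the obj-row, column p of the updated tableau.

49/3

Ratio test on column q — row 1: (41/8)/(3/8) = 41/3; row 2: (27/8)/(1/8) = 27; row 3: entry -1/4 ≤ 0. Minimum is 41/3 at row 1 (p leaves); pivot element 3/8.
Divide row 1 by 3/8; eliminate column q from the other rows.
obj-row update in column p: 0 − (-49/8)·(8/3) = 49/3.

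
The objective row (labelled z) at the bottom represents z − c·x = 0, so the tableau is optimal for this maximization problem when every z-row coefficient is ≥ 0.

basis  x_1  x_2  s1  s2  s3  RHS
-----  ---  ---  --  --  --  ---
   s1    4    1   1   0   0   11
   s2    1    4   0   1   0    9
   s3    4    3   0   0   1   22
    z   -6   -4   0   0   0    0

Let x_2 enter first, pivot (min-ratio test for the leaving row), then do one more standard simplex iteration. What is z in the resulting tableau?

Ratio test on column x_2 — row 1: 11/1 = 11; row 2: 9/4 = 9/4; row 3: 22/3 = 22/3. Minimum is 9/4 at row 2 (s2 leaves); pivot element 4.
Pivot on row 2; the z-row RHS becomes 0 − (-4)·(9/4) = 9.
Next entering variable (most negative z-row entry -5): x_1.
Ratio test on column x_1 — row 1: (35/4)/(15/4) = 7/3; row 2: (9/4)/(1/4) = 9; row 3: (61/4)/(13/4) = 61/13. Minimum is 7/3 at row 1 (s1 leaves); pivot element 15/4.
After the second pivot the z-row RHS is 9 − (-5)·(7/3) = 62/3.

62/3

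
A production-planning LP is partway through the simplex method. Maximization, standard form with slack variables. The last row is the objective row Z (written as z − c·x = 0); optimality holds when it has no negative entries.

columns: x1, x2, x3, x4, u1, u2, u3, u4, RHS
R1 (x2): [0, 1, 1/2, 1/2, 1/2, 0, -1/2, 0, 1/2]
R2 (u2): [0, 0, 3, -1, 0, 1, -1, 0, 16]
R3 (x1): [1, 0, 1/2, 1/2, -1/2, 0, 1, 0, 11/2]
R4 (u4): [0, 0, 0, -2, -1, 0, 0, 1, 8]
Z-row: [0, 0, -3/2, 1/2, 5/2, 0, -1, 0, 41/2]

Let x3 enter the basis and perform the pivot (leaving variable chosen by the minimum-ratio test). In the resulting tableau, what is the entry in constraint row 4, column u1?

-1

Ratio test on column x3 — row 1: (1/2)/(1/2) = 1; row 2: 16/3 = 16/3; row 3: (11/2)/(1/2) = 11; row 4: entry 0 ≤ 0. Minimum is 1 at row 1 (x2 leaves); pivot element 1/2.
Divide row 1 by 1/2; eliminate column x3 from the other rows.
Row 4 update in column u1: -1 − 0·1 = -1.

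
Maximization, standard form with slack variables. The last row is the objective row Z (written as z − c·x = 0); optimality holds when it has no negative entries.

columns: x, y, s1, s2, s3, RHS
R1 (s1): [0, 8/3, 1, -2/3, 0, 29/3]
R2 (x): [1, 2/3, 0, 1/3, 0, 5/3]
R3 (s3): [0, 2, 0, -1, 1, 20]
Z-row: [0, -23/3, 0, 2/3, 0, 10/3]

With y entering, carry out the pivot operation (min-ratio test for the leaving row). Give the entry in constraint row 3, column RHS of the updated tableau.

15

Ratio test on column y — row 1: (29/3)/(8/3) = 29/8; row 2: (5/3)/(2/3) = 5/2; row 3: 20/2 = 10. Minimum is 5/2 at row 2 (x leaves); pivot element 2/3.
Divide row 2 by 2/3; eliminate column y from the other rows.
Row 3 update in column RHS: 20 − 2·(5/2) = 15.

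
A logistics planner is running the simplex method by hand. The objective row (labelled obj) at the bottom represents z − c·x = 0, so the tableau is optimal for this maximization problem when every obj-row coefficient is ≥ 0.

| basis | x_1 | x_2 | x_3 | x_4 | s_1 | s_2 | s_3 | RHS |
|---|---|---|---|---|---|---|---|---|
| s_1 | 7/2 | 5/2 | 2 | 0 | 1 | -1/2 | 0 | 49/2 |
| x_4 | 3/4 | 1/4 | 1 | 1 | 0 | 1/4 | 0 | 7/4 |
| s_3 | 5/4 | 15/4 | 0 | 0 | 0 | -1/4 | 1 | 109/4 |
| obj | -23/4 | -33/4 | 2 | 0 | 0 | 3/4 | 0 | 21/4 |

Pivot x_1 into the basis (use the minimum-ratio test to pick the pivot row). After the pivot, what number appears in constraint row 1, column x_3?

-8/3

Ratio test on column x_1 — row 1: (49/2)/(7/2) = 7; row 2: (7/4)/(3/4) = 7/3; row 3: (109/4)/(5/4) = 109/5. Minimum is 7/3 at row 2 (x_4 leaves); pivot element 3/4.
Divide row 2 by 3/4; eliminate column x_1 from the other rows.
Row 1 update in column x_3: 2 − (7/2)·(4/3) = -8/3.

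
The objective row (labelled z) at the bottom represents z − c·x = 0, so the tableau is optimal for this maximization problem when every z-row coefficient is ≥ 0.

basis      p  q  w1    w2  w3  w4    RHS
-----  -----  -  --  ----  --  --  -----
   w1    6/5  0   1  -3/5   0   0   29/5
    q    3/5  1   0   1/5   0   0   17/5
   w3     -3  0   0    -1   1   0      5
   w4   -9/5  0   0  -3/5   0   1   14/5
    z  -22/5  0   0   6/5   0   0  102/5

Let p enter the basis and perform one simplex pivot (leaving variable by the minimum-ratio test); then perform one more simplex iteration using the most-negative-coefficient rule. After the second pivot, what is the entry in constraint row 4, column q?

Ratio test on column p — row 1: (29/5)/(6/5) = 29/6; row 2: (17/5)/(3/5) = 17/3; row 3: entry -3 ≤ 0; row 4: entry -9/5 ≤ 0. Minimum is 29/6 at row 1 (w1 leaves); pivot element 6/5.
Divide row 1 by 6/5; eliminate column p from the other rows.
Second iteration: most negative z-row entry is -1 in column w2, so w2 enters.
Ratio test on column w2 — row 1: entry -1/2 ≤ 0; row 2: (1/2)/(1/2) = 1; row 3: entry -5/2 ≤ 0; row 4: entry -3/2 ≤ 0. Minimum is 1 at row 2 (q leaves); pivot element 1/2.
Divide row 2 by 1/2; eliminate column w2 from the other rows.
After both pivots, the entry at constraint row 4, column q is 3.

3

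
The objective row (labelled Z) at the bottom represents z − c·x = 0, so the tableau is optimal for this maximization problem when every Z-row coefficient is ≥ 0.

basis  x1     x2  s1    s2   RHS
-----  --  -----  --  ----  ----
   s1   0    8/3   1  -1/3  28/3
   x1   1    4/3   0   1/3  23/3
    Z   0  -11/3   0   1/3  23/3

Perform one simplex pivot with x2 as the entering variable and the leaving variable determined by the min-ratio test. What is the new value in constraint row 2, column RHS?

3

Ratio test on column x2 — row 1: (28/3)/(8/3) = 7/2; row 2: (23/3)/(4/3) = 23/4. Minimum is 7/2 at row 1 (s1 leaves); pivot element 8/3.
Divide row 1 by 8/3; eliminate column x2 from the other rows.
Row 2 update in column RHS: 23/3 − (4/3)·(7/2) = 3.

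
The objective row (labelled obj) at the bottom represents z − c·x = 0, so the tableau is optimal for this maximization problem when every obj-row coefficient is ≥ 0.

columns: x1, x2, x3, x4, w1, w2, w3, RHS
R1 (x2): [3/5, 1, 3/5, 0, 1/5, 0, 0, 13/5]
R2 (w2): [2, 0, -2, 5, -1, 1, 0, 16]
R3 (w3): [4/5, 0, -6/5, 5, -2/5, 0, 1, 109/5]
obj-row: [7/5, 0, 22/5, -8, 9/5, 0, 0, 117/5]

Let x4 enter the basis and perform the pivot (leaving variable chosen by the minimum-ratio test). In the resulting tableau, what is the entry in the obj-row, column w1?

Ratio test on column x4 — row 1: entry 0 ≤ 0; row 2: 16/5 = 16/5; row 3: (109/5)/5 = 109/25. Minimum is 16/5 at row 2 (w2 leaves); pivot element 5.
Divide row 2 by 5; eliminate column x4 from the other rows.
obj-row update in column w1: 9/5 − (-8)·(-1/5) = 1/5.

1/5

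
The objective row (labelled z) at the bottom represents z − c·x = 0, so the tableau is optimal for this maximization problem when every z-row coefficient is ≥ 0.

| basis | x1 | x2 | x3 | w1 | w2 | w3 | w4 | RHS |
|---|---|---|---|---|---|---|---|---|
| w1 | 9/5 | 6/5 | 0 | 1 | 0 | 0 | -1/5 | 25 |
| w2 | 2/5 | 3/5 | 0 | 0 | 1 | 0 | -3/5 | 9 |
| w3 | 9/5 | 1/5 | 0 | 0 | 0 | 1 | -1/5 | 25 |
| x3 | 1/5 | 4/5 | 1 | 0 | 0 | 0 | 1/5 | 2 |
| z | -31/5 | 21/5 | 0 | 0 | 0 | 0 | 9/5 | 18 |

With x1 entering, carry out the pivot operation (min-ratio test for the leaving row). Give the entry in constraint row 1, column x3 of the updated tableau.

Ratio test on column x1 — row 1: 25/(9/5) = 125/9; row 2: 9/(2/5) = 45/2; row 3: 25/(9/5) = 125/9; row 4: 2/(1/5) = 10. Minimum is 10 at row 4 (x3 leaves); pivot element 1/5.
Divide row 4 by 1/5; eliminate column x1 from the other rows.
Row 1 update in column x3: 0 − (9/5)·5 = -9.

-9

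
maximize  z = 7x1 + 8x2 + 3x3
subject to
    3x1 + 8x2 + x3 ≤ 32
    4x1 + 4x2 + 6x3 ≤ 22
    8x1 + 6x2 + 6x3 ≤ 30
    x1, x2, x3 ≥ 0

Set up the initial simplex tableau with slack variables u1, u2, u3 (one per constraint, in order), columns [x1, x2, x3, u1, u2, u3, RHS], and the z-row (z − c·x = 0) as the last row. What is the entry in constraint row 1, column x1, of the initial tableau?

Constraint 1 has coefficient 3 on x1.

3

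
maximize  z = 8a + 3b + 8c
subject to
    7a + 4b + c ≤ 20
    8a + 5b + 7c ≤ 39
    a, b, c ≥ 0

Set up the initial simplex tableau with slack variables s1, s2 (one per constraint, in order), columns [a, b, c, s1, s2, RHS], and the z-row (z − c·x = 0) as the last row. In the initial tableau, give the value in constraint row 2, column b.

Constraint 2 has coefficient 5 on b.

5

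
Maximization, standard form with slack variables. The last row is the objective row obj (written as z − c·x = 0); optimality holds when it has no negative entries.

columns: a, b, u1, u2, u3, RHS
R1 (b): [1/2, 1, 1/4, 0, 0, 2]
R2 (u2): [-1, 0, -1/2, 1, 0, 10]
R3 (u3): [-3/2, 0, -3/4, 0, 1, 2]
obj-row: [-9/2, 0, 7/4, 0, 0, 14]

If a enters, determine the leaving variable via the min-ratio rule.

Column a entries and ratios — b: 2/(1/2) = 4; u2: -1 ≤ 0, skip; u3: -3/2 ≤ 0, skip.
Smallest ratio is 4 in the row of b, so b leaves.

b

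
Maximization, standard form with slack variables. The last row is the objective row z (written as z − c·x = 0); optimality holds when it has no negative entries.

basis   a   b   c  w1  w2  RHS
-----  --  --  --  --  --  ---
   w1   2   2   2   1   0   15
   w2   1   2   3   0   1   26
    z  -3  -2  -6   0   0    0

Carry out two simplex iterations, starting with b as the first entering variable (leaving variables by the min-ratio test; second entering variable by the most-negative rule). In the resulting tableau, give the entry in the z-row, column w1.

3

Ratio test on column b — row 1: 15/2 = 15/2; row 2: 26/2 = 13. Minimum is 15/2 at row 1 (w1 leaves); pivot element 2.
Divide row 1 by 2; eliminate column b from the other rows.
Second iteration: most negative z-row entry is -4 in column c, so c enters.
Ratio test on column c — row 1: (15/2)/1 = 15/2; row 2: 11/1 = 11. Minimum is 15/2 at row 1 (b leaves); pivot element 1.
Divide row 1 by 1; eliminate column c from the other rows.
After both pivots, the entry at the z-row, column w1 is 3.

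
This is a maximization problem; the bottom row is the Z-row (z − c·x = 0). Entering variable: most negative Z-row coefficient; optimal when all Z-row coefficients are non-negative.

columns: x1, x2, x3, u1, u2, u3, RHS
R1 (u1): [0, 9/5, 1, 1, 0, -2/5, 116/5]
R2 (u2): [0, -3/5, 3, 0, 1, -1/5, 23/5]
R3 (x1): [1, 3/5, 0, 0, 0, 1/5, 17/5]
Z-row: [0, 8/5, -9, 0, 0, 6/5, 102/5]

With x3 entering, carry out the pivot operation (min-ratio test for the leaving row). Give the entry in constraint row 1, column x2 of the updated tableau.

Ratio test on column x3 — row 1: (116/5)/1 = 116/5; row 2: (23/5)/3 = 23/15; row 3: entry 0 ≤ 0. Minimum is 23/15 at row 2 (u2 leaves); pivot element 3.
Divide row 2 by 3; eliminate column x3 from the other rows.
Row 1 update in column x2: 9/5 − 1·(-1/5) = 2.

2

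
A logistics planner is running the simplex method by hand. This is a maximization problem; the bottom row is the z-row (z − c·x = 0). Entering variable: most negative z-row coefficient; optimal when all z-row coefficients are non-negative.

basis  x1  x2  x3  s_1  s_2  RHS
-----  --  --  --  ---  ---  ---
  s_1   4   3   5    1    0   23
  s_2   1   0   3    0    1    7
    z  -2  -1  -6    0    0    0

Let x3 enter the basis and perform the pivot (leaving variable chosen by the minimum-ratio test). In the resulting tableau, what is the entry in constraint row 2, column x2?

Ratio test on column x3 — row 1: 23/5 = 23/5; row 2: 7/3 = 7/3. Minimum is 7/3 at row 2 (s_2 leaves); pivot element 3.
Divide row 2 by 3; eliminate column x3 from the other rows.
In the new row 2, the x2 entry is the old entry divided by the pivot: 0/3 = 0.

0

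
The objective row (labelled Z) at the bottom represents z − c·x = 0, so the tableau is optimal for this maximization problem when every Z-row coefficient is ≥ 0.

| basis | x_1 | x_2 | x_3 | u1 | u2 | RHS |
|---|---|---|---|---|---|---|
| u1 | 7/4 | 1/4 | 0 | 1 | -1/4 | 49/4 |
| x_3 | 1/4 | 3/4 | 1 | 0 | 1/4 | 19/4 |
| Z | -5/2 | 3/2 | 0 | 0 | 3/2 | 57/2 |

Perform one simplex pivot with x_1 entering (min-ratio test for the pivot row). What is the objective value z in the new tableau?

46

Ratio test on column x_1 — row 1: (49/4)/(7/4) = 7; row 2: (19/4)/(1/4) = 19. Minimum is 7 at row 1 (u1 leaves); pivot element 7/4.
Pivot on row 1; the Z-row RHS becomes 57/2 − (-5/2)·7 = 46.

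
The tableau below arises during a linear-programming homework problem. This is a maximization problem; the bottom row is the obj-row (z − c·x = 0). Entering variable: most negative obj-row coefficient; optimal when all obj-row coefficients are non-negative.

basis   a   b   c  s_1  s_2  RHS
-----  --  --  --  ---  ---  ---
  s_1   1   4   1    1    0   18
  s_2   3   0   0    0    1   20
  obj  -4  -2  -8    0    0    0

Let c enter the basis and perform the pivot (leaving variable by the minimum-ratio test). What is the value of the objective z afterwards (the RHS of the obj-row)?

Ratio test on column c — row 1: 18/1 = 18; row 2: entry 0 ≤ 0. Minimum is 18 at row 1 (s_1 leaves); pivot element 1.
Pivot on row 1; the obj-row RHS becomes 0 − (-8)·18 = 144.

144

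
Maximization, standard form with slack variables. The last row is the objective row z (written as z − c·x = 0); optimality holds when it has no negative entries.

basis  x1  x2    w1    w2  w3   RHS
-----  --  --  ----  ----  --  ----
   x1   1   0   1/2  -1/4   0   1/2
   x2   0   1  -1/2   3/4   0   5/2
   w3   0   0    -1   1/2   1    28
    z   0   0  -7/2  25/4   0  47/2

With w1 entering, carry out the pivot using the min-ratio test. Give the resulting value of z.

27

Ratio test on column w1 — row 1: (1/2)/(1/2) = 1; row 2: entry -1/2 ≤ 0; row 3: entry -1 ≤ 0. Minimum is 1 at row 1 (x1 leaves); pivot element 1/2.
Pivot on row 1; the z-row RHS becomes 47/2 − (-7/2)·1 = 27.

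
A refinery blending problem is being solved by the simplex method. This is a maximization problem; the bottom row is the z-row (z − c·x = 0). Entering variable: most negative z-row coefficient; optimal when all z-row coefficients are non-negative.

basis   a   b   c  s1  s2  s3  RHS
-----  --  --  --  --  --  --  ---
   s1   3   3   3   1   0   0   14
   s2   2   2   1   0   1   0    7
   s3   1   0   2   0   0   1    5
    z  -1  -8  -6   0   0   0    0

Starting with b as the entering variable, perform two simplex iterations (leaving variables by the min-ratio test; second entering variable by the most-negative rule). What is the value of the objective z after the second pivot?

Ratio test on column b — row 1: 14/3 = 14/3; row 2: 7/2 = 7/2; row 3: entry 0 ≤ 0. Minimum is 7/2 at row 2 (s2 leaves); pivot element 2.
Pivot on row 2; the z-row RHS becomes 0 − (-8)·(7/2) = 28.
Next entering variable (most negative z-row entry -2): c.
Ratio test on column c — row 1: (7/2)/(3/2) = 7/3; row 2: (7/2)/(1/2) = 7; row 3: 5/2 = 5/2. Minimum is 7/3 at row 1 (s1 leaves); pivot element 3/2.
After the second pivot the z-row RHS is 28 − (-2)·(7/3) = 98/3.

98/3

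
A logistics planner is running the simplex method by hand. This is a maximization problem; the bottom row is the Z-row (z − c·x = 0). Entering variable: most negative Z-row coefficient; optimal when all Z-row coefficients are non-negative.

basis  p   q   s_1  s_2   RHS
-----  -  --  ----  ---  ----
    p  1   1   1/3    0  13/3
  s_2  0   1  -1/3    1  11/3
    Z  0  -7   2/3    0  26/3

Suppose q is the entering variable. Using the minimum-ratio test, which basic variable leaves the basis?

Column q entries and ratios — p: (13/3)/1 = 13/3; s_2: (11/3)/1 = 11/3.
Smallest ratio is 11/3 in the row of s_2, so s_2 leaves.

s_2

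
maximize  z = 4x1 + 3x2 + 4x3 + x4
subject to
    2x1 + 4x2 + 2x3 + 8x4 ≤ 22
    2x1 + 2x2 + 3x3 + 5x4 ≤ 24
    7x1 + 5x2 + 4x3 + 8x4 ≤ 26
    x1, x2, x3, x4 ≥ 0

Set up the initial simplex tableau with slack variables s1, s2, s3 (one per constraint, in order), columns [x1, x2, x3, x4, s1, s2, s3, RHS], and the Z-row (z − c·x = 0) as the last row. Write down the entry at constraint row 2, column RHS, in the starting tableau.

The RHS of constraint 2 is b_2 = 24.

24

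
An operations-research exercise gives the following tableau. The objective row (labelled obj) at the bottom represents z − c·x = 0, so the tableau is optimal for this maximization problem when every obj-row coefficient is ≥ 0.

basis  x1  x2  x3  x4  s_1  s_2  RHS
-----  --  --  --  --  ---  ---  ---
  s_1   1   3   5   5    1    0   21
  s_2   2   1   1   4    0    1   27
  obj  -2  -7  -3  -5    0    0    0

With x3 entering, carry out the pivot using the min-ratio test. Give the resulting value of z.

Ratio test on column x3 — row 1: 21/5 = 21/5; row 2: 27/1 = 27. Minimum is 21/5 at row 1 (s_1 leaves); pivot element 5.
Pivot on row 1; the obj-row RHS becomes 0 − (-3)·(21/5) = 63/5.

63/5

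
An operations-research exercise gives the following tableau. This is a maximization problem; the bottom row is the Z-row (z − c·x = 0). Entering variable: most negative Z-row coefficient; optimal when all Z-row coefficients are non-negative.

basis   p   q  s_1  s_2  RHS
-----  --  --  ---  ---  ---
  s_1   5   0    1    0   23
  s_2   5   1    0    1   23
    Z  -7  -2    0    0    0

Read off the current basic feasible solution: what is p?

p is not in the basis, so in the current basic feasible solution p = 0.

0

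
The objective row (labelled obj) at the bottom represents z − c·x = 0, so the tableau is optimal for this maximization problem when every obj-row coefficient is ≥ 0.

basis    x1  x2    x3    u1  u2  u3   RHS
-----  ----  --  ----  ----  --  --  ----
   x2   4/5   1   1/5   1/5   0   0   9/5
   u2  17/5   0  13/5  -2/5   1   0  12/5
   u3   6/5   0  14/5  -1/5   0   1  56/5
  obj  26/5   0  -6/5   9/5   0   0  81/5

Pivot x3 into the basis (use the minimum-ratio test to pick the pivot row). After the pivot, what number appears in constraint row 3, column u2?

-14/13

Ratio test on column x3 — row 1: (9/5)/(1/5) = 9; row 2: (12/5)/(13/5) = 12/13; row 3: (56/5)/(14/5) = 4. Minimum is 12/13 at row 2 (u2 leaves); pivot element 13/5.
Divide row 2 by 13/5; eliminate column x3 from the other rows.
Row 3 update in column u2: 0 − (14/5)·(5/13) = -14/13.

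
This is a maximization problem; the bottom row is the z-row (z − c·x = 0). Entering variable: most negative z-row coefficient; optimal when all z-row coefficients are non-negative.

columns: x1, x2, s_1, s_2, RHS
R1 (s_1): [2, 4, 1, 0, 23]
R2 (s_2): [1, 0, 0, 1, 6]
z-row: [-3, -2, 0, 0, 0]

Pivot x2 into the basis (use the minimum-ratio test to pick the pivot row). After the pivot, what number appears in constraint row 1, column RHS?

Ratio test on column x2 — row 1: 23/4 = 23/4; row 2: entry 0 ≤ 0. Minimum is 23/4 at row 1 (s_1 leaves); pivot element 4.
Divide row 1 by 4; eliminate column x2 from the other rows.
In the new row 1, the RHS entry is the old entry divided by the pivot: 23/4 = 23/4.

23/4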